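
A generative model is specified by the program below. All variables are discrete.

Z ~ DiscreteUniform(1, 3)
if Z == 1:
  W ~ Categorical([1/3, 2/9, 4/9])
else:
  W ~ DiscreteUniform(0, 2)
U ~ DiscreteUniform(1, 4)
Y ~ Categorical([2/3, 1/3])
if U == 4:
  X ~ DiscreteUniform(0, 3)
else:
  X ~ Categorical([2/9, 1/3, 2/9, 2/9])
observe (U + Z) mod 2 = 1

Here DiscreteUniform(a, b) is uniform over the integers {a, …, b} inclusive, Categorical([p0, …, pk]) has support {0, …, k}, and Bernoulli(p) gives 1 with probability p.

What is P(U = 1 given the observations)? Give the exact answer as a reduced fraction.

P(U = 1 | obs) = 1/6

Enumerate traces; 144 have nonzero weight after conditioning:
  (Z=1, W=0, U=2, Y=0, X=0) weight 1/243
  (Z=1, W=0, U=2, Y=0, X=1) weight 1/162
  (Z=1, W=0, U=2, Y=0, X=2) weight 1/243
  (Z=1, W=0, U=2, Y=0, X=3) weight 1/243
  (Z=1, W=0, U=2, Y=1, X=0) weight 1/486
  (Z=1, W=0, U=2, Y=1, X=1) weight 1/324
  (Z=1, W=0, U=2, Y=1, X=2) weight 1/486
  (Z=1, W=0, U=2, Y=1, X=3) weight 1/486
  (Z=1, W=0, U=4, Y=0, X=0) weight 1/216
  (Z=2, W=0, U=1, Y=0, X=0) weight 1/243
  … 134 more
Group by U:
  weight(U=1) = 1/12
  weight(U=2) = 1/6
  weight(U=3) = 1/12
  weight(U=4) = 1/6
Total weight = 1/12 + 1/6 + 1/12 + 1/6 = 1/2
P(U=1 | obs) = 1/12 / 1/2 = 1/6
P(U=2 | obs) = 1/6 / 1/2 = 1/3
P(U=3 | obs) = 1/12 / 1/2 = 1/6
P(U=4 | obs) = 1/6 / 1/2 = 1/3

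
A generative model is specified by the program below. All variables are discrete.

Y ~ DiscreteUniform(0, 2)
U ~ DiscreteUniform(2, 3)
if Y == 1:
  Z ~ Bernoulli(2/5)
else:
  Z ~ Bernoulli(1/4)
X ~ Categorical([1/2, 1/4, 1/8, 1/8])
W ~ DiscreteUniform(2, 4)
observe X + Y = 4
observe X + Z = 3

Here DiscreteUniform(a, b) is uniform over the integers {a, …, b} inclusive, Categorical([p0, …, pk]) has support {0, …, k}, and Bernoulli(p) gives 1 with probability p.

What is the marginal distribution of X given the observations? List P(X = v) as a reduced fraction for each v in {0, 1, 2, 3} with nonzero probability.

P(X=2) = 5/17, P(X=3) = 12/17

Enumerate traces; 12 have nonzero weight after conditioning:
  (Y=1, U=2, Z=0, X=3, W=2) weight 1/240
  (Y=1, U=2, Z=0, X=3, W=3) weight 1/240
  (Y=1, U=2, Z=0, X=3, W=4) weight 1/240
  (Y=1, U=3, Z=0, X=3, W=2) weight 1/240
  (Y=1, U=3, Z=0, X=3, W=3) weight 1/240
  (Y=1, U=3, Z=0, X=3, W=4) weight 1/240
  (Y=2, U=2, Z=1, X=2, W=2) weight 1/576
  (Y=2, U=2, Z=1, X=2, W=3) weight 1/576
  … 4 more
Group by X:
  weight(X=2) = 1/96
  weight(X=3) = 1/40
Total weight = 1/96 + 1/40 = 17/480
P(X=2 | obs) = 1/96 / 17/480 = 5/17
P(X=3 | obs) = 1/40 / 17/480 = 12/17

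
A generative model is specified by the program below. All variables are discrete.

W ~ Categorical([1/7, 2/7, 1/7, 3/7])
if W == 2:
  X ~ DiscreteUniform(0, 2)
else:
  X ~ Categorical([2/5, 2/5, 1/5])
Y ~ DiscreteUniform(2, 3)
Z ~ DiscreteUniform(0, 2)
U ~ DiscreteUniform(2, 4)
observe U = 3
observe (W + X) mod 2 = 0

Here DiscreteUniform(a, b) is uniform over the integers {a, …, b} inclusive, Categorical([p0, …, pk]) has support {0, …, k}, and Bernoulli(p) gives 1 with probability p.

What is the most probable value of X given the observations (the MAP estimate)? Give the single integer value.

argmax_v P(X = v | obs) = 1

Enumerate traces; 36 have nonzero weight after conditioning:
  (W=0, X=0, Y=2, Z=0, U=3) weight 1/315
  (W=0, X=0, Y=2, Z=1, U=3) weight 1/315
  (W=0, X=0, Y=2, Z=2, U=3) weight 1/315
  (W=0, X=0, Y=3, Z=0, U=3) weight 1/315
  (W=0, X=0, Y=3, Z=1, U=3) weight 1/315
  (W=0, X=0, Y=3, Z=2, U=3) weight 1/315
  (W=0, X=2, Y=2, Z=0, U=3) weight 1/630
  (W=0, X=2, Y=2, Z=1, U=3) weight 1/630
  (W=1, X=1, Y=2, Z=0, U=3) weight 2/315
  … 27 more
Group by X:
  weight(X=0) = 11/315
  weight(X=1) = 2/21
  weight(X=2) = 8/315
Total weight = 11/315 + 2/21 + 8/315 = 7/45
P(X=0 | obs) = 11/315 / 7/45 = 11/49
P(X=1 | obs) = 2/21 / 7/45 = 30/49
P(X=2 | obs) = 8/315 / 7/45 = 8/49
argmax = 1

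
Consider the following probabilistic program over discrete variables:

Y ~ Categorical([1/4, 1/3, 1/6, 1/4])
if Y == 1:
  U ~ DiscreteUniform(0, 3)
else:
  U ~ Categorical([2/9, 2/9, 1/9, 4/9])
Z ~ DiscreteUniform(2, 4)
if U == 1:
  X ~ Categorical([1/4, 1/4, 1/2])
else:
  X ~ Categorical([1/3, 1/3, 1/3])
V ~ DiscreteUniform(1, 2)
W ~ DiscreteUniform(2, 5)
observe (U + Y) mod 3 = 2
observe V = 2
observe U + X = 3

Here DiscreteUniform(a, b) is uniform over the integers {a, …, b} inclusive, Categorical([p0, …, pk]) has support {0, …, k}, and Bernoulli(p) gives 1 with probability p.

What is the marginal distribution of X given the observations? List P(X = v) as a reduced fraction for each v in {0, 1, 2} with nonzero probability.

P(X=0) = 16/55, P(X=1) = 12/55, P(X=2) = 27/55

Enumerate traces; 48 have nonzero weight after conditioning:
  (Y=0, U=2, Z=2, X=1, V=2, W=2) weight 1/2592
  (Y=0, U=2, Z=2, X=1, V=2, W=3) weight 1/2592
  (Y=0, U=2, Z=2, X=1, V=2, W=4) weight 1/2592
  (Y=0, U=2, Z=2, X=1, V=2, W=5) weight 1/2592
  (Y=0, U=2, Z=3, X=1, V=2, W=2) weight 1/2592
  (Y=0, U=2, Z=3, X=1, V=2, W=3) weight 1/2592
  (Y=0, U=2, Z=3, X=1, V=2, W=4) weight 1/2592
  (Y=0, U=2, Z=3, X=1, V=2, W=5) weight 1/2592
  (Y=1, U=1, Z=2, X=2, V=2, W=2) weight 1/576
  (Y=2, U=3, Z=2, X=0, V=2, W=2) weight 1/972
  … 38 more
Group by X:
  weight(X=0) = 1/81
  weight(X=1) = 1/108
  weight(X=2) = 1/48
Total weight = 1/81 + 1/108 + 1/48 = 55/1296
P(X=0 | obs) = 1/81 / 55/1296 = 16/55
P(X=1 | obs) = 1/108 / 55/1296 = 12/55
P(X=2 | obs) = 1/48 / 55/1296 = 27/55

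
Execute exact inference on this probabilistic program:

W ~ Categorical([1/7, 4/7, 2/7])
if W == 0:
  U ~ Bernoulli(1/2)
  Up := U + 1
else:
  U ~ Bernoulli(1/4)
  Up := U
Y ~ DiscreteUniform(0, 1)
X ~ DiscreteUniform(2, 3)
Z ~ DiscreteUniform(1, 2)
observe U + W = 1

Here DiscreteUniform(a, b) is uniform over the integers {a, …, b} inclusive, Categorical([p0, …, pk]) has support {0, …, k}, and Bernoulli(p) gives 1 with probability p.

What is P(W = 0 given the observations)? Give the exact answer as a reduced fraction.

P(W = 0 | obs) = 1/7

Enumerate traces; 16 have nonzero weight after conditioning:
  (W=0, U=1, Y=0, X=2, Z=1) weight 1/112
  (W=0, U=1, Y=0, X=2, Z=2) weight 1/112
  (W=0, U=1, Y=0, X=3, Z=1) weight 1/112
  (W=0, U=1, Y=0, X=3, Z=2) weight 1/112
  (W=0, U=1, Y=1, X=2, Z=1) weight 1/112
  (W=0, U=1, Y=1, X=2, Z=2) weight 1/112
  (W=0, U=1, Y=1, X=3, Z=1) weight 1/112
  (W=0, U=1, Y=1, X=3, Z=2) weight 1/112
  (W=1, U=0, Y=0, X=2, Z=1) weight 3/56
  … 7 more
Group by W:
  weight(W=0) = 1/14
  weight(W=1) = 3/7
Total weight = 1/14 + 3/7 = 1/2
P(W=0 | obs) = 1/14 / 1/2 = 1/7
P(W=1 | obs) = 3/7 / 1/2 = 6/7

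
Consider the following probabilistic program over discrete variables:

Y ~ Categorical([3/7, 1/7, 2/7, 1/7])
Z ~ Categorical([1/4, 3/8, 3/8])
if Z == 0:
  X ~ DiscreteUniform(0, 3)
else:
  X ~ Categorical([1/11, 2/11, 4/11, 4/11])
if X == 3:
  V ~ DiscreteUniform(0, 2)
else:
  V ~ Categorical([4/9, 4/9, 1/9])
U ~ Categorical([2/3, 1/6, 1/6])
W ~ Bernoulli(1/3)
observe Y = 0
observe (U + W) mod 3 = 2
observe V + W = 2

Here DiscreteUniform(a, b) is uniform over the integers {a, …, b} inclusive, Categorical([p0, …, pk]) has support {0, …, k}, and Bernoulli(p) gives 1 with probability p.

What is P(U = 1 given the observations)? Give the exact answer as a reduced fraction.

Enumerate traces; 24 have nonzero weight after conditioning:
  (Y=0, Z=0, X=0, V=1, U=1, W=1) weight 1/1512
  (Y=0, Z=0, X=0, V=2, U=2, W=0) weight 1/3024
  (Y=0, Z=0, X=1, V=1, U=1, W=1) weight 1/1512
  (Y=0, Z=0, X=1, V=2, U=2, W=0) weight 1/3024
  (Y=0, Z=0, X=2, V=1, U=1, W=1) weight 1/1512
  (Y=0, Z=0, X=2, V=2, U=2, W=0) weight 1/3024
  (Y=0, Z=0, X=3, V=1, U=1, W=1) weight 1/2016
  (Y=0, Z=0, X=3, V=2, U=2, W=0) weight 1/1008
  … 16 more
Group by U:
  weight(U=1) = 215/22176
  weight(U=2) = 7/792
Total weight = 215/22176 + 7/792 = 137/7392
P(U=1 | obs) = 215/22176 / 137/7392 = 215/411
P(U=2 | obs) = 7/792 / 137/7392 = 196/411

P(U = 1 | obs) = 215/411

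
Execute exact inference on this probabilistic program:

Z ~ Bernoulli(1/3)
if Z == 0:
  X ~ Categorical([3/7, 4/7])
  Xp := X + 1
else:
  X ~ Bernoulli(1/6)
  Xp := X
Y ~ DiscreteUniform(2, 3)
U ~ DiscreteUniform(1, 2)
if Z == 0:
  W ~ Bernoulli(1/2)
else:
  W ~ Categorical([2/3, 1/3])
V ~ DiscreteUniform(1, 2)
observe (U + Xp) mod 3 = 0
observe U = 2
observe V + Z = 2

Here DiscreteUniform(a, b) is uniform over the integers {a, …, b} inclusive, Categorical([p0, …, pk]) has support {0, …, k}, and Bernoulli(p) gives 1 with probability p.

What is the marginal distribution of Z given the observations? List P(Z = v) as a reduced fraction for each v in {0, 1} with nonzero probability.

Enumerate traces; 8 have nonzero weight after conditioning:
  (Z=0, X=0, Y=2, U=2, W=0, V=2) weight 1/56
  (Z=0, X=0, Y=2, U=2, W=1, V=2) weight 1/56
  (Z=0, X=0, Y=3, U=2, W=0, V=2) weight 1/56
  (Z=0, X=0, Y=3, U=2, W=1, V=2) weight 1/56
  (Z=1, X=1, Y=2, U=2, W=0, V=1) weight 1/216
  (Z=1, X=1, Y=2, U=2, W=1, V=1) weight 1/432
  (Z=1, X=1, Y=3, U=2, W=0, V=1) weight 1/216
  (Z=1, X=1, Y=3, U=2, W=1, V=1) weight 1/432
Group by Z:
  weight(Z=0) = 1/14
  weight(Z=1) = 1/72
Total weight = 1/14 + 1/72 = 43/504
P(Z=0 | obs) = 1/14 / 43/504 = 36/43
P(Z=1 | obs) = 1/72 / 43/504 = 7/43

P(Z=0) = 36/43, P(Z=1) = 7/43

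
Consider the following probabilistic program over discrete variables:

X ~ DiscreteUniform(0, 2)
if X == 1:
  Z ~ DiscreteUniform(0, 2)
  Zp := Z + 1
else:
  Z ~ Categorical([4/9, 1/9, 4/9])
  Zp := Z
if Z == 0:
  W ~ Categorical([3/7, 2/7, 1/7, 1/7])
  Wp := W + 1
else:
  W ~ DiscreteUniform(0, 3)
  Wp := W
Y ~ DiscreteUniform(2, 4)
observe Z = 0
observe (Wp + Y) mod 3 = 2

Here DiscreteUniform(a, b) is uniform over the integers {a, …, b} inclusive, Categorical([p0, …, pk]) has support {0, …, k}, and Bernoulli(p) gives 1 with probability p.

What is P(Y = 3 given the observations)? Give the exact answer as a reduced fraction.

Enumerate traces; 12 have nonzero weight after conditioning:
  (X=0, Z=0, W=0, Y=4) weight 4/189
  (X=0, Z=0, W=1, Y=3) weight 8/567
  (X=0, Z=0, W=2, Y=2) weight 4/567
  (X=0, Z=0, W=3, Y=4) weight 4/567
  (X=1, Z=0, W=0, Y=4) weight 1/63
  (X=1, Z=0, W=1, Y=3) weight 2/189
  (X=1, Z=0, W=2, Y=2) weight 1/189
  (X=1, Z=0, W=3, Y=4) weight 1/189
  … 4 more
Group by Y:
  weight(Y=2) = 11/567
  weight(Y=3) = 22/567
  weight(Y=4) = 44/567
Total weight = 11/567 + 22/567 + 44/567 = 11/81
P(Y=2 | obs) = 11/567 / 11/81 = 1/7
P(Y=3 | obs) = 22/567 / 11/81 = 2/7
P(Y=4 | obs) = 44/567 / 11/81 = 4/7

P(Y = 3 | obs) = 2/7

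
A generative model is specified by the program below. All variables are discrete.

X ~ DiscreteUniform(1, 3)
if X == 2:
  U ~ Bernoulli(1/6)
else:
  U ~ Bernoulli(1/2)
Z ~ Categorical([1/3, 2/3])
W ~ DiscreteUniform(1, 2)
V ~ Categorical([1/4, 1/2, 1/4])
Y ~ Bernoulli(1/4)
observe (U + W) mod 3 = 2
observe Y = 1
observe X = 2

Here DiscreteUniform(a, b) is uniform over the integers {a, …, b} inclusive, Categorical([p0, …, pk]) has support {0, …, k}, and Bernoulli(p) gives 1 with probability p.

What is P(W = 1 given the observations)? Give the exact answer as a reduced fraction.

Enumerate traces; 12 have nonzero weight after conditioning:
  (X=2, U=0, Z=0, W=2, V=0, Y=1) weight 5/1728
  (X=2, U=0, Z=0, W=2, V=1, Y=1) weight 5/864
  (X=2, U=0, Z=0, W=2, V=2, Y=1) weight 5/1728
  (X=2, U=0, Z=1, W=2, V=0, Y=1) weight 5/864
  (X=2, U=0, Z=1, W=2, V=1, Y=1) weight 5/432
  (X=2, U=0, Z=1, W=2, V=2, Y=1) weight 5/864
  (X=2, U=1, Z=0, W=1, V=0, Y=1) weight 1/1728
  (X=2, U=1, Z=0, W=1, V=1, Y=1) weight 1/864
  … 4 more
Group by W:
  weight(W=1) = 1/144
  weight(W=2) = 5/144
Total weight = 1/144 + 5/144 = 1/24
P(W=1 | obs) = 1/144 / 1/24 = 1/6
P(W=2 | obs) = 5/144 / 1/24 = 5/6

P(W = 1 | obs) = 1/6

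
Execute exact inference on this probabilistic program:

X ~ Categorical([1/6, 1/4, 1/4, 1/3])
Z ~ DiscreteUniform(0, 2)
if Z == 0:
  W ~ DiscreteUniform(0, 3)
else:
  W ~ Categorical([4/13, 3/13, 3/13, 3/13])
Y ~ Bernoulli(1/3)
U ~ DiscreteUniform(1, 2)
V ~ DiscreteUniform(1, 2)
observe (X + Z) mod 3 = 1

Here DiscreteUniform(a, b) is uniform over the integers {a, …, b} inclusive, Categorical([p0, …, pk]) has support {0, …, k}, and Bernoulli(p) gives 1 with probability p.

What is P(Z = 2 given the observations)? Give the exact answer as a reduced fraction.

Enumerate traces; 128 have nonzero weight after conditioning:
  (X=0, Z=1, W=0, Y=0, U=1, V=1) weight 1/351
  (X=0, Z=1, W=0, Y=0, U=1, V=2) weight 1/351
  (X=0, Z=1, W=0, Y=0, U=2, V=1) weight 1/351
  (X=0, Z=1, W=0, Y=0, U=2, V=2) weight 1/351
  (X=0, Z=1, W=0, Y=1, U=1, V=1) weight 1/702
  (X=0, Z=1, W=0, Y=1, U=1, V=2) weight 1/702
  (X=0, Z=1, W=0, Y=1, U=2, V=1) weight 1/702
  (X=0, Z=1, W=0, Y=1, U=2, V=2) weight 1/702
  (X=1, Z=0, W=0, Y=0, U=1, V=1) weight 1/288
  (X=2, Z=2, W=0, Y=0, U=1, V=1) weight 1/234
  … 118 more
Group by Z:
  weight(Z=0) = 1/12
  weight(Z=1) = 1/6
  weight(Z=2) = 1/12
Total weight = 1/12 + 1/6 + 1/12 = 1/3
P(Z=0 | obs) = 1/12 / 1/3 = 1/4
P(Z=1 | obs) = 1/6 / 1/3 = 1/2
P(Z=2 | obs) = 1/12 / 1/3 = 1/4

P(Z = 2 | obs) = 1/4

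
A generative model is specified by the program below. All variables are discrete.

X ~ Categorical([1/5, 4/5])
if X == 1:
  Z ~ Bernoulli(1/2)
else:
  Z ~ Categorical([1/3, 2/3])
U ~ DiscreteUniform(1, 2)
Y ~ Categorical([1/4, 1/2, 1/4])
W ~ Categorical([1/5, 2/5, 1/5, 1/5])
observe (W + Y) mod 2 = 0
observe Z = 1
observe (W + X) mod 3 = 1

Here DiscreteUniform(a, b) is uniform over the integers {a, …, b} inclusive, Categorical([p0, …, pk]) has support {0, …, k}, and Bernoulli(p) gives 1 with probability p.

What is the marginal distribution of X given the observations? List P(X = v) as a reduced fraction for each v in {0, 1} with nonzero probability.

P(X=0) = 1/4, P(X=1) = 3/4

Enumerate traces; 8 have nonzero weight after conditioning:
  (X=0, Z=1, U=1, Y=1, W=1) weight 1/75
  (X=0, Z=1, U=2, Y=1, W=1) weight 1/75
  (X=1, Z=1, U=1, Y=0, W=0) weight 1/100
  (X=1, Z=1, U=1, Y=1, W=3) weight 1/50
  (X=1, Z=1, U=1, Y=2, W=0) weight 1/100
  (X=1, Z=1, U=2, Y=0, W=0) weight 1/100
  (X=1, Z=1, U=2, Y=1, W=3) weight 1/50
  (X=1, Z=1, U=2, Y=2, W=0) weight 1/100
Group by X:
  weight(X=0) = 2/75
  weight(X=1) = 2/25
Total weight = 2/75 + 2/25 = 8/75
P(X=0 | obs) = 2/75 / 8/75 = 1/4
P(X=1 | obs) = 2/25 / 8/75 = 3/4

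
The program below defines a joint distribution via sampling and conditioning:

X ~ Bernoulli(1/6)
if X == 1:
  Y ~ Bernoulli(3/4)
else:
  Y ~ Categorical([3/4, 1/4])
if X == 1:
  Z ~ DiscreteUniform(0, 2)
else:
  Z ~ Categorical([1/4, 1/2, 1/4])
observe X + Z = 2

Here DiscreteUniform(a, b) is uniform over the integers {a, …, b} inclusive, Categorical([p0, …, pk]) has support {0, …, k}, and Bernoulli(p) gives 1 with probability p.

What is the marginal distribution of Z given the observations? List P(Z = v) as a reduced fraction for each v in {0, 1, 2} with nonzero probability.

P(Z=1) = 4/19, P(Z=2) = 15/19

Enumerate traces; 4 have nonzero weight after conditioning:
  (X=0, Y=0, Z=2) weight 5/32
  (X=0, Y=1, Z=2) weight 5/96
  (X=1, Y=0, Z=1) weight 1/72
  (X=1, Y=1, Z=1) weight 1/24
Group by Z:
  weight(Z=1) = 1/18
  weight(Z=2) = 5/24
Total weight = 1/18 + 5/24 = 19/72
P(Z=1 | obs) = 1/18 / 19/72 = 4/19
P(Z=2 | obs) = 5/24 / 19/72 = 15/19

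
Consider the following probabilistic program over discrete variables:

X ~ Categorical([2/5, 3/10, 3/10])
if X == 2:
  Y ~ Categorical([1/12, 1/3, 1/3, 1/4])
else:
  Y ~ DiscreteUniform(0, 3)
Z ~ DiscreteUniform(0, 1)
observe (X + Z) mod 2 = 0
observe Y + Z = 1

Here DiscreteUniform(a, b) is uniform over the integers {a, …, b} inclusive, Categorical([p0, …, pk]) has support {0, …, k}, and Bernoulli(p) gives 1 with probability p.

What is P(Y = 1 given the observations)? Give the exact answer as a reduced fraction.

P(Y = 1 | obs) = 8/11

Enumerate traces; 3 have nonzero weight after conditioning:
  (X=0, Y=1, Z=0) weight 1/20
  (X=1, Y=0, Z=1) weight 3/80
  (X=2, Y=1, Z=0) weight 1/20
Group by Y:
  weight(Y=0) = 3/80
  weight(Y=1) = 1/10
Total weight = 3/80 + 1/10 = 11/80
P(Y=0 | obs) = 3/80 / 11/80 = 3/11
P(Y=1 | obs) = 1/10 / 11/80 = 8/11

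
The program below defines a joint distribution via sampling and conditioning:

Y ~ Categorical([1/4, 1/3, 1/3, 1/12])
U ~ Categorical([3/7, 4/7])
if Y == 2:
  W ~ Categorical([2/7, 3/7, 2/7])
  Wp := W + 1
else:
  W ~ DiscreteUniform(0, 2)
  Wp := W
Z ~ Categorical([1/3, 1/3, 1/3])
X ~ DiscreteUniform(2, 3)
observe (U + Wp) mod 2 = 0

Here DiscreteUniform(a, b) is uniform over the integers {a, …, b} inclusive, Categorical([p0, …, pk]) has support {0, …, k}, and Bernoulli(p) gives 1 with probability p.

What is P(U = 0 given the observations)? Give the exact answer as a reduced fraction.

Enumerate traces; 72 have nonzero weight after conditioning:
  (Y=0, U=0, W=0, Z=0, X=2) weight 1/168
  (Y=0, U=0, W=0, Z=0, X=3) weight 1/168
  (Y=0, U=0, W=0, Z=1, X=2) weight 1/168
  (Y=0, U=0, W=0, Z=1, X=3) weight 1/168
  (Y=0, U=0, W=0, Z=2, X=2) weight 1/168
  (Y=0, U=0, W=0, Z=2, X=3) weight 1/168
  (Y=0, U=0, W=2, Z=0, X=2) weight 1/168
  (Y=0, U=0, W=2, Z=0, X=3) weight 1/168
  (Y=0, U=1, W=1, Z=0, X=2) weight 1/126
  … 63 more
Group by U:
  weight(U=0) = 37/147
  weight(U=1) = 104/441
Total weight = 37/147 + 104/441 = 215/441
P(U=0 | obs) = 37/147 / 215/441 = 111/215
P(U=1 | obs) = 104/441 / 215/441 = 104/215

P(U = 0 | obs) = 111/215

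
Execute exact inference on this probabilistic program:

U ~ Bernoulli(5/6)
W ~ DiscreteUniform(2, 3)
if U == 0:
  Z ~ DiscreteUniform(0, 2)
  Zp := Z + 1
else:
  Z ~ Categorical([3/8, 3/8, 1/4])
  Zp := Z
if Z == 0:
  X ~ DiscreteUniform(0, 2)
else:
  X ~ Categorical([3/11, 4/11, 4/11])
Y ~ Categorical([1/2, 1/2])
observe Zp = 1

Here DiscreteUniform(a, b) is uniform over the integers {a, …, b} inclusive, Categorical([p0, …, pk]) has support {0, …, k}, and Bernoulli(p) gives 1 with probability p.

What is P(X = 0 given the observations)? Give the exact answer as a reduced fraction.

Enumerate traces; 24 have nonzero weight after conditioning:
  (U=0, W=2, Z=0, X=0, Y=0) weight 1/216
  (U=0, W=2, Z=0, X=0, Y=1) weight 1/216
  (U=0, W=2, Z=0, X=1, Y=0) weight 1/216
  (U=0, W=2, Z=0, X=1, Y=1) weight 1/216
  (U=0, W=2, Z=0, X=2, Y=0) weight 1/216
  (U=0, W=2, Z=0, X=2, Y=1) weight 1/216
  (U=0, W=3, Z=0, X=0, Y=0) weight 1/216
  (U=0, W=3, Z=0, X=0, Y=1) weight 1/216
  … 16 more
Group by X:
  weight(X=0) = 493/4752
  weight(X=1) = 157/1188
  weight(X=2) = 157/1188
Total weight = 493/4752 + 157/1188 + 157/1188 = 53/144
P(X=0 | obs) = 493/4752 / 53/144 = 493/1749
P(X=1 | obs) = 157/1188 / 53/144 = 628/1749
P(X=2 | obs) = 157/1188 / 53/144 = 628/1749

P(X = 0 | obs) = 493/1749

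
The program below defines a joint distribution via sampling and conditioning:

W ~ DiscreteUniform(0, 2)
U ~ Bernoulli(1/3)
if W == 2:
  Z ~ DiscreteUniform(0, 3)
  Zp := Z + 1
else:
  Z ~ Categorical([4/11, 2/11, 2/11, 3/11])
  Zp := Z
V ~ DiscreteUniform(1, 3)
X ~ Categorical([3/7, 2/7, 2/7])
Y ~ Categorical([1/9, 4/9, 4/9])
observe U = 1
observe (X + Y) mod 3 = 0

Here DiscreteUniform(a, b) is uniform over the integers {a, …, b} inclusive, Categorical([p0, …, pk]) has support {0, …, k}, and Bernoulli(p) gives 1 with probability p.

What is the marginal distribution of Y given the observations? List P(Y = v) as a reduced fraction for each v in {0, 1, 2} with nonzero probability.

Enumerate traces; 108 have nonzero weight after conditioning:
  (W=0, U=1, Z=0, V=1, X=0, Y=0) weight 4/6237
  (W=0, U=1, Z=0, V=1, X=1, Y=2) weight 32/18711
  (W=0, U=1, Z=0, V=1, X=2, Y=1) weight 32/18711
  (W=0, U=1, Z=0, V=2, X=0, Y=0) weight 4/6237
  (W=0, U=1, Z=0, V=2, X=1, Y=2) weight 32/18711
  (W=0, U=1, Z=0, V=2, X=2, Y=1) weight 32/18711
  (W=0, U=1, Z=0, V=3, X=0, Y=0) weight 4/6237
  (W=0, U=1, Z=0, V=3, X=1, Y=2) weight 32/18711
  … 100 more
Group by Y:
  weight(Y=0) = 1/63
  weight(Y=1) = 8/189
  weight(Y=2) = 8/189
Total weight = 1/63 + 8/189 + 8/189 = 19/189
P(Y=0 | obs) = 1/63 / 19/189 = 3/19
P(Y=1 | obs) = 8/189 / 19/189 = 8/19
P(Y=2 | obs) = 8/189 / 19/189 = 8/19

P(Y=0) = 3/19, P(Y=1) = 8/19, P(Y=2) = 8/19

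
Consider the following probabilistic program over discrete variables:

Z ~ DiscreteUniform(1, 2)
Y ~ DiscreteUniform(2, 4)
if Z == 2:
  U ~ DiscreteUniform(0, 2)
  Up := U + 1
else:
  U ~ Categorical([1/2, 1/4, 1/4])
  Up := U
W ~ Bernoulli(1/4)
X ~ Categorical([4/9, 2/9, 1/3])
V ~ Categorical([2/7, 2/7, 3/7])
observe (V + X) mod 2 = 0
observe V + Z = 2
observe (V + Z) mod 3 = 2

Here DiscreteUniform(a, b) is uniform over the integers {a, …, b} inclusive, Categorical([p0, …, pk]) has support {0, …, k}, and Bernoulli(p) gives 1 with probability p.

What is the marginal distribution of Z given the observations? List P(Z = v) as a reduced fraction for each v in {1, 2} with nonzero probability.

P(Z=1) = 2/9, P(Z=2) = 7/9

Enumerate traces; 54 have nonzero weight after conditioning:
  (Z=1, Y=2, U=0, W=0, X=1, V=1) weight 1/252
  (Z=1, Y=2, U=0, W=1, X=1, V=1) weight 1/756
  (Z=1, Y=2, U=1, W=0, X=1, V=1) weight 1/504
  (Z=1, Y=2, U=1, W=1, X=1, V=1) weight 1/1512
  (Z=1, Y=2, U=2, W=0, X=1, V=1) weight 1/504
  (Z=1, Y=2, U=2, W=1, X=1, V=1) weight 1/1512
  (Z=1, Y=3, U=0, W=0, X=1, V=1) weight 1/252
  (Z=1, Y=3, U=0, W=1, X=1, V=1) weight 1/756
  (Z=2, Y=2, U=0, W=0, X=0, V=0) weight 1/189
  … 45 more
Group by Z:
  weight(Z=1) = 2/63
  weight(Z=2) = 1/9
Total weight = 2/63 + 1/9 = 1/7
P(Z=1 | obs) = 2/63 / 1/7 = 2/9
P(Z=2 | obs) = 1/9 / 1/7 = 7/9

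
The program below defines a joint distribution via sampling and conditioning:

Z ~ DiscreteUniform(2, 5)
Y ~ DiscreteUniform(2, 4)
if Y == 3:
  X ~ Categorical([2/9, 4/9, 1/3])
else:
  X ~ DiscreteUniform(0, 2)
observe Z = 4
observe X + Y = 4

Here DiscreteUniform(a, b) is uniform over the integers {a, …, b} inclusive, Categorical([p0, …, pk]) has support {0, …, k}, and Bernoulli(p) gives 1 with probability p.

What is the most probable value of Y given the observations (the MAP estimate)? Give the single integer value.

argmax_v P(Y = v | obs) = 3

Enumerate traces; 3 have nonzero weight after conditioning:
  (Z=4, Y=2, X=2) weight 1/36
  (Z=4, Y=3, X=1) weight 1/27
  (Z=4, Y=4, X=0) weight 1/36
Group by Y:
  weight(Y=2) = 1/36
  weight(Y=3) = 1/27
  weight(Y=4) = 1/36
Total weight = 1/36 + 1/27 + 1/36 = 5/54
P(Y=2 | obs) = 1/36 / 5/54 = 3/10
P(Y=3 | obs) = 1/27 / 5/54 = 2/5
P(Y=4 | obs) = 1/36 / 5/54 = 3/10
argmax = 3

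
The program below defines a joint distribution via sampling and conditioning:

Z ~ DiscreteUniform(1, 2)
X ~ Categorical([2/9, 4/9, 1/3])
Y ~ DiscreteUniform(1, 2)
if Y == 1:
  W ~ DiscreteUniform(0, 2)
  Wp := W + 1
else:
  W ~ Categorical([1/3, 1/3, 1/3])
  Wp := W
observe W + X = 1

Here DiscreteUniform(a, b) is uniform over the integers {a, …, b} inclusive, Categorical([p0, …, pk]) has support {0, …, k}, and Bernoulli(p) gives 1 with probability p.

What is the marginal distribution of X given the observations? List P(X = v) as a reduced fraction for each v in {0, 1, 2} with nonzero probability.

Enumerate traces; 8 have nonzero weight after conditioning:
  (Z=1, X=0, Y=1, W=1) weight 1/54
  (Z=1, X=0, Y=2, W=1) weight 1/54
  (Z=1, X=1, Y=1, W=0) weight 1/27
  (Z=1, X=1, Y=2, W=0) weight 1/27
  (Z=2, X=0, Y=1, W=1) weight 1/54
  (Z=2, X=0, Y=2, W=1) weight 1/54
  (Z=2, X=1, Y=1, W=0) weight 1/27
  (Z=2, X=1, Y=2, W=0) weight 1/27
Group by X:
  weight(X=0) = 2/27
  weight(X=1) = 4/27
Total weight = 2/27 + 4/27 = 2/9
P(X=0 | obs) = 2/27 / 2/9 = 1/3
P(X=1 | obs) = 4/27 / 2/9 = 2/3

P(X=0) = 1/3, P(X=1) = 2/3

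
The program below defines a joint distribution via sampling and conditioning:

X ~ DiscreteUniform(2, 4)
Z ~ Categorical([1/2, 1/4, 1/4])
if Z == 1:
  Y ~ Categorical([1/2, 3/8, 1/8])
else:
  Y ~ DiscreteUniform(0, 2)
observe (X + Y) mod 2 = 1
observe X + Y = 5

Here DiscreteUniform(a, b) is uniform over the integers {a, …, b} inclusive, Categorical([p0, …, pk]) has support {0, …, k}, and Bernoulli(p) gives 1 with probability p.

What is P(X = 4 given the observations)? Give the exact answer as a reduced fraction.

P(X = 4 | obs) = 11/20

Enumerate traces; 6 have nonzero weight after conditioning:
  (X=3, Z=0, Y=2) weight 1/18
  (X=3, Z=1, Y=2) weight 1/96
  (X=3, Z=2, Y=2) weight 1/36
  (X=4, Z=0, Y=1) weight 1/18
  (X=4, Z=1, Y=1) weight 1/32
  (X=4, Z=2, Y=1) weight 1/36
Group by X:
  weight(X=3) = 3/32
  weight(X=4) = 11/96
Total weight = 3/32 + 11/96 = 5/24
P(X=3 | obs) = 3/32 / 5/24 = 9/20
P(X=4 | obs) = 11/96 / 5/24 = 11/20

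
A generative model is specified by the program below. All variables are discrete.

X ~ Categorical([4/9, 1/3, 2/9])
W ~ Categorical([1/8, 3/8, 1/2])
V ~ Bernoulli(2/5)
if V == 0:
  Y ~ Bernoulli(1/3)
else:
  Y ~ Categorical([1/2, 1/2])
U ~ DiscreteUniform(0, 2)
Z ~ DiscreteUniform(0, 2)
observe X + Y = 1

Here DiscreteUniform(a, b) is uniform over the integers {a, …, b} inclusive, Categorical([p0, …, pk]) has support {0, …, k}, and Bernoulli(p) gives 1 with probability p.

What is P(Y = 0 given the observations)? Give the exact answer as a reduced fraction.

Enumerate traces; 108 have nonzero weight after conditioning:
  (X=0, W=0, V=0, Y=1, U=0, Z=0) weight 1/810
  (X=0, W=0, V=0, Y=1, U=0, Z=1) weight 1/810
  (X=0, W=0, V=0, Y=1, U=0, Z=2) weight 1/810
  (X=0, W=0, V=0, Y=1, U=1, Z=0) weight 1/810
  (X=0, W=0, V=0, Y=1, U=1, Z=1) weight 1/810
  (X=0, W=0, V=0, Y=1, U=1, Z=2) weight 1/810
  (X=0, W=0, V=0, Y=1, U=2, Z=0) weight 1/810
  (X=0, W=0, V=0, Y=1, U=2, Z=1) weight 1/810
  (X=1, W=0, V=0, Y=0, U=0, Z=0) weight 1/540
  … 99 more
Group by Y:
  weight(Y=0) = 1/5
  weight(Y=1) = 8/45
Total weight = 1/5 + 8/45 = 17/45
P(Y=0 | obs) = 1/5 / 17/45 = 9/17
P(Y=1 | obs) = 8/45 / 17/45 = 8/17

P(Y = 0 | obs) = 9/17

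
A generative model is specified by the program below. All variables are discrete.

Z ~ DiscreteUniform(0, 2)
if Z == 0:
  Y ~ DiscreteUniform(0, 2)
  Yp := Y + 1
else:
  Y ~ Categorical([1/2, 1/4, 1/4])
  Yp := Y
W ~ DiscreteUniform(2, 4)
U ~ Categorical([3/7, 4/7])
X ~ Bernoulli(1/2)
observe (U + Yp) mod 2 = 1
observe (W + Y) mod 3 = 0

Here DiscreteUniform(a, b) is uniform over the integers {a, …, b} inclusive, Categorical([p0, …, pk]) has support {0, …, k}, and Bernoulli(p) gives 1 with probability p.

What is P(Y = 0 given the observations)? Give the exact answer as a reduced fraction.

P(Y = 0 | obs) = 6/13

Enumerate traces; 18 have nonzero weight after conditioning:
  (Z=0, Y=0, W=3, U=0, X=0) weight 1/126
  (Z=0, Y=0, W=3, U=0, X=1) weight 1/126
  (Z=0, Y=1, W=2, U=1, X=0) weight 2/189
  (Z=0, Y=1, W=2, U=1, X=1) weight 2/189
  (Z=0, Y=2, W=4, U=0, X=0) weight 1/126
  (Z=0, Y=2, W=4, U=0, X=1) weight 1/126
  (Z=1, Y=0, W=3, U=1, X=0) weight 1/63
  (Z=1, Y=0, W=3, U=1, X=1) weight 1/63
  … 10 more
Group by Y:
  weight(Y=0) = 5/63
  weight(Y=1) = 17/378
  weight(Y=2) = 1/21
Total weight = 5/63 + 17/378 + 1/21 = 65/378
P(Y=0 | obs) = 5/63 / 65/378 = 6/13
P(Y=1 | obs) = 17/378 / 65/378 = 17/65
P(Y=2 | obs) = 1/21 / 65/378 = 18/65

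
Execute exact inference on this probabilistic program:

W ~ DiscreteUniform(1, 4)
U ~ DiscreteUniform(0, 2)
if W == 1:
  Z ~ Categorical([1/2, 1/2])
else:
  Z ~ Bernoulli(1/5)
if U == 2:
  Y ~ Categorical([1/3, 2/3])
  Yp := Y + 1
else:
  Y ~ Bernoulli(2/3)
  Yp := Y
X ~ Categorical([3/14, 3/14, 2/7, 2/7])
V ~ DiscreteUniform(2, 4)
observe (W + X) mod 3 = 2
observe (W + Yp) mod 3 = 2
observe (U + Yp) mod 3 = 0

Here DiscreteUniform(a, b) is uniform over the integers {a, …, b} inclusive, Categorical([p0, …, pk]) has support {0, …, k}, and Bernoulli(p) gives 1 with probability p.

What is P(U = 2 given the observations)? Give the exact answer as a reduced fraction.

Enumerate traces; 24 have nonzero weight after conditioning:
  (W=1, U=2, Z=0, Y=0, X=1, V=2) weight 1/1008
  (W=1, U=2, Z=0, Y=0, X=1, V=3) weight 1/1008
  (W=1, U=2, Z=0, Y=0, X=1, V=4) weight 1/1008
  (W=1, U=2, Z=1, Y=0, X=1, V=2) weight 1/1008
  (W=1, U=2, Z=1, Y=0, X=1, V=3) weight 1/1008
  (W=1, U=2, Z=1, Y=0, X=1, V=4) weight 1/1008
  (W=2, U=0, Z=0, Y=0, X=0, V=2) weight 1/630
  (W=2, U=0, Z=0, Y=0, X=0, V=3) weight 1/630
  … 16 more
Group by U:
  weight(U=0) = 1/72
  weight(U=2) = 1/84
Total weight = 1/72 + 1/84 = 13/504
P(U=0 | obs) = 1/72 / 13/504 = 7/13
P(U=2 | obs) = 1/84 / 13/504 = 6/13

P(U = 2 | obs) = 6/13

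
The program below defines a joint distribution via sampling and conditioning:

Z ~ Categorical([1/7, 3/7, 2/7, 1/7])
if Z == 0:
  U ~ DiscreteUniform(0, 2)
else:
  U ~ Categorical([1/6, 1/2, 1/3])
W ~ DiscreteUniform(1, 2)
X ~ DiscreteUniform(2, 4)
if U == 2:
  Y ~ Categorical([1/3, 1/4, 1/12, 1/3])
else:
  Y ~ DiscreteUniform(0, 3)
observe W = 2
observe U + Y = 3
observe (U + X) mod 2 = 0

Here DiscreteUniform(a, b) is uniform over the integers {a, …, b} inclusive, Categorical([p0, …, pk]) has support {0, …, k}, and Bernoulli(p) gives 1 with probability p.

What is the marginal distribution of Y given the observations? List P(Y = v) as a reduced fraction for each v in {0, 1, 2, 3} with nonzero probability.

P(Y=1) = 7/16, P(Y=2) = 5/16, P(Y=3) = 1/4

Enumerate traces; 20 have nonzero weight after conditioning:
  (Z=0, U=0, W=2, X=2, Y=3) weight 1/504
  (Z=0, U=0, W=2, X=4, Y=3) weight 1/504
  (Z=0, U=1, W=2, X=3, Y=2) weight 1/504
  (Z=0, U=2, W=2, X=2, Y=1) weight 1/504
  (Z=0, U=2, W=2, X=4, Y=1) weight 1/504
  (Z=1, U=0, W=2, X=2, Y=3) weight 1/336
  (Z=1, U=0, W=2, X=4, Y=3) weight 1/336
  (Z=1, U=1, W=2, X=3, Y=2) weight 1/112
  … 12 more
Group by Y:
  weight(Y=1) = 1/36
  weight(Y=2) = 5/252
  weight(Y=3) = 1/63
Total weight = 1/36 + 5/252 + 1/63 = 4/63
P(Y=1 | obs) = 1/36 / 4/63 = 7/16
P(Y=2 | obs) = 5/252 / 4/63 = 5/16
P(Y=3 | obs) = 1/63 / 4/63 = 1/4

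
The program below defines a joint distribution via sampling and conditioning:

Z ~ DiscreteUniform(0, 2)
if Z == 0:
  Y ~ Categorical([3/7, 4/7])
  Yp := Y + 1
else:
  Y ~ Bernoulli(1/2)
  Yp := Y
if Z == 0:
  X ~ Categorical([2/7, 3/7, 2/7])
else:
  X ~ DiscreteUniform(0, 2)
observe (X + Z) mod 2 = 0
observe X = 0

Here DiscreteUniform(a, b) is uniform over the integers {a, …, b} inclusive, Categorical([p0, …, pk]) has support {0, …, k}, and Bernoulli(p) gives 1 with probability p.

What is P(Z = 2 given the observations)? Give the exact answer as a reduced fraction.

Enumerate traces; 4 have nonzero weight after conditioning:
  (Z=0, Y=0, X=0) weight 2/49
  (Z=0, Y=1, X=0) weight 8/147
  (Z=2, Y=0, X=0) weight 1/18
  (Z=2, Y=1, X=0) weight 1/18
Group by Z:
  weight(Z=0) = 2/21
  weight(Z=2) = 1/9
Total weight = 2/21 + 1/9 = 13/63
P(Z=0 | obs) = 2/21 / 13/63 = 6/13
P(Z=2 | obs) = 1/9 / 13/63 = 7/13

P(Z = 2 | obs) = 7/13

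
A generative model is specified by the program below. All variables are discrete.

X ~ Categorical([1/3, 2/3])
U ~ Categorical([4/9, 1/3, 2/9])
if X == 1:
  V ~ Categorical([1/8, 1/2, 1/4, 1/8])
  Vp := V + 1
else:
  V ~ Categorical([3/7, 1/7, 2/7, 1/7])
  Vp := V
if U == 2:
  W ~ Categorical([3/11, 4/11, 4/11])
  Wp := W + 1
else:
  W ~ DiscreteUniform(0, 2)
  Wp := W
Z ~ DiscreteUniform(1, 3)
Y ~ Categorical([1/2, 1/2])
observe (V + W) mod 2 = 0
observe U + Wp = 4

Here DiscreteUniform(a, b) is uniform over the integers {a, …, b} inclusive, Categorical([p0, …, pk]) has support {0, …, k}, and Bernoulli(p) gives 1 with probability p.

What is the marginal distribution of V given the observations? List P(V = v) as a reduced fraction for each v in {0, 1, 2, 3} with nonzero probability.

Enumerate traces; 24 have nonzero weight after conditioning:
  (X=0, U=2, V=1, W=1, Z=1, Y=0) weight 4/6237
  (X=0, U=2, V=1, W=1, Z=1, Y=1) weight 4/6237
  (X=0, U=2, V=1, W=1, Z=2, Y=0) weight 4/6237
  (X=0, U=2, V=1, W=1, Z=2, Y=1) weight 4/6237
  (X=0, U=2, V=1, W=1, Z=3, Y=0) weight 4/6237
  (X=0, U=2, V=1, W=1, Z=3, Y=1) weight 4/6237
  (X=0, U=2, V=3, W=1, Z=1, Y=0) weight 4/6237
  (X=0, U=2, V=3, W=1, Z=1, Y=1) weight 4/6237
  … 16 more
Group by V:
  weight(V=1) = 64/2079
  weight(V=3) = 2/189
Total weight = 64/2079 + 2/189 = 86/2079
P(V=1 | obs) = 64/2079 / 86/2079 = 32/43
P(V=3 | obs) = 2/189 / 86/2079 = 11/43

P(V=1) = 32/43, P(V=3) = 11/43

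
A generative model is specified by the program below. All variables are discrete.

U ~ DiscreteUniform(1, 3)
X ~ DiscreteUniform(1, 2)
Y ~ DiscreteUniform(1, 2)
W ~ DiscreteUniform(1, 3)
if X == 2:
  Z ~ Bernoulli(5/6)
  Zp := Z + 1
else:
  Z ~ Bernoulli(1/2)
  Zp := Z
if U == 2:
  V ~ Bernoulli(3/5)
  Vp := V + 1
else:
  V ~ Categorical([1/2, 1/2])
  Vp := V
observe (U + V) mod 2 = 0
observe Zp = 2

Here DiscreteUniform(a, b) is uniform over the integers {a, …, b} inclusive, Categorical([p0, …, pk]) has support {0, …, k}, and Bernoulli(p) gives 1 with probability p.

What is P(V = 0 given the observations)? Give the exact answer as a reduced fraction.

P(V = 0 | obs) = 2/7

Enumerate traces; 18 have nonzero weight after conditioning:
  (U=1, X=2, Y=1, W=1, Z=1, V=1) weight 5/432
  (U=1, X=2, Y=1, W=2, Z=1, V=1) weight 5/432
  (U=1, X=2, Y=1, W=3, Z=1, V=1) weight 5/432
  (U=1, X=2, Y=2, W=1, Z=1, V=1) weight 5/432
  (U=1, X=2, Y=2, W=2, Z=1, V=1) weight 5/432
  (U=1, X=2, Y=2, W=3, Z=1, V=1) weight 5/432
  (U=2, X=2, Y=1, W=1, Z=1, V=0) weight 1/108
  (U=2, X=2, Y=1, W=2, Z=1, V=0) weight 1/108
  … 10 more
Group by V:
  weight(V=0) = 1/18
  weight(V=1) = 5/36
Total weight = 1/18 + 5/36 = 7/36
P(V=0 | obs) = 1/18 / 7/36 = 2/7
P(V=1 | obs) = 5/36 / 7/36 = 5/7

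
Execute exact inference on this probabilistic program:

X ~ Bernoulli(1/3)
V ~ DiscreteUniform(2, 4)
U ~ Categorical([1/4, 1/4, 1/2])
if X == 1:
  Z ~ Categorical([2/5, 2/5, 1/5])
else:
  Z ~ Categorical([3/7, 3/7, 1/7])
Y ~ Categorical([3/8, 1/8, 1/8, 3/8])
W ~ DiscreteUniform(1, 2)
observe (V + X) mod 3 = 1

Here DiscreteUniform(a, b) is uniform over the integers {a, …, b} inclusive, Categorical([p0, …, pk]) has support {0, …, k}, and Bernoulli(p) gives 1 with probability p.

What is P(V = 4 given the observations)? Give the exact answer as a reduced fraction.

Enumerate traces; 144 have nonzero weight after conditioning:
  (X=0, V=4, U=0, Z=0, Y=0, W=1) weight 1/224
  (X=0, V=4, U=0, Z=0, Y=0, W=2) weight 1/224
  (X=0, V=4, U=0, Z=0, Y=1, W=1) weight 1/672
  (X=0, V=4, U=0, Z=0, Y=1, W=2) weight 1/672
  (X=0, V=4, U=0, Z=0, Y=2, W=1) weight 1/672
  (X=0, V=4, U=0, Z=0, Y=2, W=2) weight 1/672
  (X=0, V=4, U=0, Z=0, Y=3, W=1) weight 1/224
  (X=0, V=4, U=0, Z=0, Y=3, W=2) weight 1/224
  (X=1, V=3, U=0, Z=0, Y=0, W=1) weight 1/480
  … 135 more
Group by V:
  weight(V=3) = 1/9
  weight(V=4) = 2/9
Total weight = 1/9 + 2/9 = 1/3
P(V=3 | obs) = 1/9 / 1/3 = 1/3
P(V=4 | obs) = 2/9 / 1/3 = 2/3

P(V = 4 | obs) = 2/3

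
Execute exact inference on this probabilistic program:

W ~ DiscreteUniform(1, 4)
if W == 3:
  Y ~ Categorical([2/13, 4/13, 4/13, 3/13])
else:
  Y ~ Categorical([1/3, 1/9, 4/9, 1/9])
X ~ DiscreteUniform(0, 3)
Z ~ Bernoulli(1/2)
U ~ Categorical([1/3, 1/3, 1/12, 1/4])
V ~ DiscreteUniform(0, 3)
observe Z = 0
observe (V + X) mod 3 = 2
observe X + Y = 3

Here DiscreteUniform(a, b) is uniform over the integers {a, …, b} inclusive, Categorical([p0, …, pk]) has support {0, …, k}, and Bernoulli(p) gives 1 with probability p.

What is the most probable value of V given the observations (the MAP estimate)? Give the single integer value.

Enumerate traces; 80 have nonzero weight after conditioning:
  (W=1, Y=0, X=3, Z=0, U=0, V=2) weight 1/1152
  (W=1, Y=0, X=3, Z=0, U=1, V=2) weight 1/1152
  (W=1, Y=0, X=3, Z=0, U=2, V=2) weight 1/4608
  (W=1, Y=0, X=3, Z=0, U=3, V=2) weight 1/1536
  (W=1, Y=1, X=2, Z=0, U=0, V=0) weight 1/3456
  (W=1, Y=1, X=2, Z=0, U=0, V=3) weight 1/3456
  (W=1, Y=1, X=2, Z=0, U=1, V=0) weight 1/3456
  (W=1, Y=1, X=2, Z=0, U=1, V=3) weight 1/3456
  (W=1, Y=2, X=1, Z=0, U=0, V=1) weight 1/864
  … 71 more
Group by V:
  weight(V=0) = 25/4992
  weight(V=1) = 1/78
  weight(V=2) = 67/4992
  weight(V=3) = 25/4992
Total weight = 25/4992 + 1/78 + 67/4992 + 25/4992 = 181/4992
P(V=0 | obs) = 25/4992 / 181/4992 = 25/181
P(V=1 | obs) = 1/78 / 181/4992 = 64/181
P(V=2 | obs) = 67/4992 / 181/4992 = 67/181
P(V=3 | obs) = 25/4992 / 181/4992 = 25/181
argmax = 2

argmax_v P(V = v | obs) = 2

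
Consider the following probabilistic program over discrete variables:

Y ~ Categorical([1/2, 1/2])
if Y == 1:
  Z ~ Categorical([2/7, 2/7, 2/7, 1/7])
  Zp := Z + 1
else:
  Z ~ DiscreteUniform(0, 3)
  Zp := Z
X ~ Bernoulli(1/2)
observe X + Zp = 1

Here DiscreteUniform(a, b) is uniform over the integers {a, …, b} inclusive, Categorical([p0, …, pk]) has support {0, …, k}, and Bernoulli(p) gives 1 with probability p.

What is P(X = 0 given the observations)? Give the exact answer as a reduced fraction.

Enumerate traces; 3 have nonzero weight after conditioning:
  (Y=0, Z=0, X=1) weight 1/16
  (Y=0, Z=1, X=0) weight 1/16
  (Y=1, Z=0, X=0) weight 1/14
Group by X:
  weight(X=0) = 15/112
  weight(X=1) = 1/16
Total weight = 15/112 + 1/16 = 11/56
P(X=0 | obs) = 15/112 / 11/56 = 15/22
P(X=1 | obs) = 1/16 / 11/56 = 7/22

P(X = 0 | obs) = 15/22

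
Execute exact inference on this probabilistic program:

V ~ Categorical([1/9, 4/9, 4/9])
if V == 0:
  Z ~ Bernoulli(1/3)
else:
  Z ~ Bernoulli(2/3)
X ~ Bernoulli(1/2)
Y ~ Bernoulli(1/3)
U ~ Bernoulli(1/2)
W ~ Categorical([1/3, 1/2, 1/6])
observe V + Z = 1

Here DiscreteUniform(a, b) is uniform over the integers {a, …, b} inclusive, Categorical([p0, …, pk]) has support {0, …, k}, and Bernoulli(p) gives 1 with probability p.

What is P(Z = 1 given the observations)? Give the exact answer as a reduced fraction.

Enumerate traces; 48 have nonzero weight after conditioning:
  (V=0, Z=1, X=0, Y=0, U=0, W=0) weight 1/486
  (V=0, Z=1, X=0, Y=0, U=0, W=1) weight 1/324
  (V=0, Z=1, X=0, Y=0, U=0, W=2) weight 1/972
  (V=0, Z=1, X=0, Y=0, U=1, W=0) weight 1/486
  (V=0, Z=1, X=0, Y=0, U=1, W=1) weight 1/324
  (V=0, Z=1, X=0, Y=0, U=1, W=2) weight 1/972
  (V=0, Z=1, X=0, Y=1, U=0, W=0) weight 1/972
  (V=0, Z=1, X=0, Y=1, U=0, W=1) weight 1/648
  (V=1, Z=0, X=0, Y=0, U=0, W=0) weight 2/243
  … 39 more
Group by Z:
  weight(Z=0) = 4/27
  weight(Z=1) = 1/27
Total weight = 4/27 + 1/27 = 5/27
P(Z=0 | obs) = 4/27 / 5/27 = 4/5
P(Z=1 | obs) = 1/27 / 5/27 = 1/5

P(Z = 1 | obs) = 1/5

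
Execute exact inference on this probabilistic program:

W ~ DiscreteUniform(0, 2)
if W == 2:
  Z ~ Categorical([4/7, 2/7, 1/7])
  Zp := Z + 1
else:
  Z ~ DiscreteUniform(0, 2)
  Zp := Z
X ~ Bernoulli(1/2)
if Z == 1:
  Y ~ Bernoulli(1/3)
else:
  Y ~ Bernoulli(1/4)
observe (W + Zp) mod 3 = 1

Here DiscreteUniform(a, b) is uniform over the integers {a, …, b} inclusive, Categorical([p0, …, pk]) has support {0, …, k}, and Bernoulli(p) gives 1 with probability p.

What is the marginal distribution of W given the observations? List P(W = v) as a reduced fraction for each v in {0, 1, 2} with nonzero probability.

Enumerate traces; 12 have nonzero weight after conditioning:
  (W=0, Z=1, X=0, Y=0) weight 1/27
  (W=0, Z=1, X=0, Y=1) weight 1/54
  (W=0, Z=1, X=1, Y=0) weight 1/27
  (W=0, Z=1, X=1, Y=1) weight 1/54
  (W=1, Z=0, X=0, Y=0) weight 1/24
  (W=1, Z=0, X=0, Y=1) weight 1/72
  (W=1, Z=0, X=1, Y=0) weight 1/24
  (W=1, Z=0, X=1, Y=1) weight 1/72
  (W=2, Z=1, X=0, Y=0) weight 2/63
  … 3 more
Group by W:
  weight(W=0) = 1/9
  weight(W=1) = 1/9
  weight(W=2) = 2/21
Total weight = 1/9 + 1/9 + 2/21 = 20/63
P(W=0 | obs) = 1/9 / 20/63 = 7/20
P(W=1 | obs) = 1/9 / 20/63 = 7/20
P(W=2 | obs) = 2/21 / 20/63 = 3/10

P(W=0) = 7/20, P(W=1) = 7/20, P(W=2) = 3/10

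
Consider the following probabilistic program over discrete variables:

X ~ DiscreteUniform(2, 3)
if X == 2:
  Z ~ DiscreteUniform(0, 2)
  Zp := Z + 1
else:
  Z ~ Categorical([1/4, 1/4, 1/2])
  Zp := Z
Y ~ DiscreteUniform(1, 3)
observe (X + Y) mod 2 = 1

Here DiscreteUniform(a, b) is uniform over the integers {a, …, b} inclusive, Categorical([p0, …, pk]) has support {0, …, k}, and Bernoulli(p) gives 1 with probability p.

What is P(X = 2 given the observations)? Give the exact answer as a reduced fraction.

P(X = 2 | obs) = 2/3

Enumerate traces; 9 have nonzero weight after conditioning:
  (X=2, Z=0, Y=1) weight 1/18
  (X=2, Z=0, Y=3) weight 1/18
  (X=2, Z=1, Y=1) weight 1/18
  (X=2, Z=1, Y=3) weight 1/18
  (X=2, Z=2, Y=1) weight 1/18
  (X=2, Z=2, Y=3) weight 1/18
  (X=3, Z=0, Y=2) weight 1/24
  (X=3, Z=1, Y=2) weight 1/24
  … 1 more
Group by X:
  weight(X=2) = 1/3
  weight(X=3) = 1/6
Total weight = 1/3 + 1/6 = 1/2
P(X=2 | obs) = 1/3 / 1/2 = 2/3
P(X=3 | obs) = 1/6 / 1/2 = 1/3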